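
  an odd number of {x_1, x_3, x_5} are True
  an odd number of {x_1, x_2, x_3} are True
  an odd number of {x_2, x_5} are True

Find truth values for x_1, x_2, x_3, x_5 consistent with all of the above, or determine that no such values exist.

The formula is unsatisfiable.

Adding constraints 1, 2, 3 mod 2: every variable appears an even number of times on the left, so the left side is 0.
But the right sides sum to 1 (mod 2). 0 ≠ 1 — the system is inconsistent.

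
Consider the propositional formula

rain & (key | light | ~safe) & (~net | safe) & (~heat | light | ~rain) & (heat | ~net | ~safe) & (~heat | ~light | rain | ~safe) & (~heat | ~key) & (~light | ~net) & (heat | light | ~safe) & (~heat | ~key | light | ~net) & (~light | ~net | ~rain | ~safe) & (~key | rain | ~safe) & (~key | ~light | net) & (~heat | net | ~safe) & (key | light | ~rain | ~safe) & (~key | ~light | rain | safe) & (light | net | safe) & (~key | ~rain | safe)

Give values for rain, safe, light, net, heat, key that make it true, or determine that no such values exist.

rain: True, safe: False, light: True, net: False, heat: False, key: False

Unit clause (rain) forces rain = True.
Set safe = False.
  then (~net | safe) forces net = False.
  then (light | net | safe) forces light = True.
  then (~key | ~rain | safe) forces key = False.
Set heat = False.
All clauses satisfied.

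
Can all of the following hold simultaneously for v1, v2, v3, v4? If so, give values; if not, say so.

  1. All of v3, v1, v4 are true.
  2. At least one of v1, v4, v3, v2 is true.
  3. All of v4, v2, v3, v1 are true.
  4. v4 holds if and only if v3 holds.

v1: True; v2: True; v3: True; v4: True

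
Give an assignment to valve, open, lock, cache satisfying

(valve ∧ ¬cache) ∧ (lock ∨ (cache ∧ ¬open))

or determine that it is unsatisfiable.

valve: True, open: True, lock: True, cache: False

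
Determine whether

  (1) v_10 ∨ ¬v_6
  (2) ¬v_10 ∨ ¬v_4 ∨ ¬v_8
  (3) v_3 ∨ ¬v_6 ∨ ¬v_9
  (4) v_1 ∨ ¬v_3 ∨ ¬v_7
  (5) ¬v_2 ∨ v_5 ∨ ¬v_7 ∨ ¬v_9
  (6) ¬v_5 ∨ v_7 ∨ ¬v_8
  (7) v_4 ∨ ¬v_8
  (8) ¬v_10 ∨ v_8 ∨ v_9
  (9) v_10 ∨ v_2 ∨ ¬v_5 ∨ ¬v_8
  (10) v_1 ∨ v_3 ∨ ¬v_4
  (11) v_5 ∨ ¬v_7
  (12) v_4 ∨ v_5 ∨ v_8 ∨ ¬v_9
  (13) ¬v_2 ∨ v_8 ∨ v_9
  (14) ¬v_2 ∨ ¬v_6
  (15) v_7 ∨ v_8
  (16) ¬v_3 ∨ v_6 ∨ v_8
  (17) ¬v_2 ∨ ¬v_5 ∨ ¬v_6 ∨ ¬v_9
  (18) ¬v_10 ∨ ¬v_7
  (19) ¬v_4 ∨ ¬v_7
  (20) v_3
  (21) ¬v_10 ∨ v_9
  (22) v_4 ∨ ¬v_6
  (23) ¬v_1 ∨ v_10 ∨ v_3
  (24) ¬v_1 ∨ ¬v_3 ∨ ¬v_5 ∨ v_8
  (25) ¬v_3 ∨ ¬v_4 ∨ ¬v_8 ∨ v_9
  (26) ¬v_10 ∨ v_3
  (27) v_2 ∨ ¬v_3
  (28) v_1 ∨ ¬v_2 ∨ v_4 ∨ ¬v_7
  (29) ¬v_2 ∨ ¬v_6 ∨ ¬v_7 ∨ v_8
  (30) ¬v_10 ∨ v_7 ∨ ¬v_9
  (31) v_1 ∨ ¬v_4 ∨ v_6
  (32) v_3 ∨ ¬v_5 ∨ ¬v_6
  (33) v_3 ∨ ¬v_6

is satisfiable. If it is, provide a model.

Unit clause (v_3) forces v_3 = True.
In (v_2 ∨ ¬v_3) only v_2 is left, so v_2 = True.
In (¬v_2 ∨ ¬v_6) only ¬v_6 is left, so v_6 = False.
In (¬v_3 ∨ v_6 ∨ v_8) only v_8 is left, so v_8 = True.
In (v_4 ∨ ¬v_8) only v_4 is left, so v_4 = True.
In (¬v_4 ∨ ¬v_7) only ¬v_7 is left, so v_7 = False.
In (¬v_3 ∨ ¬v_4 ∨ ¬v_8 ∨ v_9) only v_9 is left, so v_9 = True.
In (¬v_10 ∨ v_7 ∨ ¬v_9) only ¬v_10 is left, so v_10 = False.
In (v_1 ∨ ¬v_4 ∨ v_6) only v_1 is left, so v_1 = True.
In (¬v_5 ∨ v_7 ∨ ¬v_8) only ¬v_5 is left, so v_5 = False.
All clauses satisfied.

v_1=T, v_2=T, v_3=T, v_4=T, v_5=F, v_6=F, v_7=F, v_8=T, v_9=T, v_10=F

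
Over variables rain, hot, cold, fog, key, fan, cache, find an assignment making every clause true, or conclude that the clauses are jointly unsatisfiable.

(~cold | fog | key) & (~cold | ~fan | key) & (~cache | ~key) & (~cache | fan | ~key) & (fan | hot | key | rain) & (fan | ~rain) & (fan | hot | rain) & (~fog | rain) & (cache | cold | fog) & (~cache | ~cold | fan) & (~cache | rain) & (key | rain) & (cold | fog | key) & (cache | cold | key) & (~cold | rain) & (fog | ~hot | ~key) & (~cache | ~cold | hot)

rain: True, hot: False, cold: False, fog: True, key: True, fan: True, cache: False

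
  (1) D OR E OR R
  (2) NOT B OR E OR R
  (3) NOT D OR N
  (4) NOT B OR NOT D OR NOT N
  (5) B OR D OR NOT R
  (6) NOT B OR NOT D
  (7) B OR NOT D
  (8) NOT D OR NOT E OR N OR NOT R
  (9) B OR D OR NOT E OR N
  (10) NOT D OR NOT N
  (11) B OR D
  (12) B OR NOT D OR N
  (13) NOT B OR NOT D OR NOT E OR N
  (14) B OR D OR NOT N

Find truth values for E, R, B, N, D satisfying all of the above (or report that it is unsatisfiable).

Set E = True.
Set R = False.
Try B = False:
  (B OR NOT D) forces D = False.
  clause (B OR D) is falsified — backtrack.
So B = True.
  then (NOT B OR NOT D) forces D = False.
Set N = True.
All clauses satisfied.

E = True, R = False, B = True, N = True, D = False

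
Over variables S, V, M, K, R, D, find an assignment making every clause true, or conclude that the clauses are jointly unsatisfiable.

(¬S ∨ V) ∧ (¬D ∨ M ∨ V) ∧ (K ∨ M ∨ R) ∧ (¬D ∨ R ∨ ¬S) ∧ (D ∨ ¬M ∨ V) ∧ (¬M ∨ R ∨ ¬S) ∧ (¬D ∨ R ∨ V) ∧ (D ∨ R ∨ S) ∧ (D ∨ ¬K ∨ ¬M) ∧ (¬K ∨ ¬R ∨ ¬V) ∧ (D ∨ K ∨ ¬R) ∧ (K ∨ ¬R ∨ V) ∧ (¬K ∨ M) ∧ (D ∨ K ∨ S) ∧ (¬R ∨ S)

S=T, V=T, M=F, K=F, R=T, D=T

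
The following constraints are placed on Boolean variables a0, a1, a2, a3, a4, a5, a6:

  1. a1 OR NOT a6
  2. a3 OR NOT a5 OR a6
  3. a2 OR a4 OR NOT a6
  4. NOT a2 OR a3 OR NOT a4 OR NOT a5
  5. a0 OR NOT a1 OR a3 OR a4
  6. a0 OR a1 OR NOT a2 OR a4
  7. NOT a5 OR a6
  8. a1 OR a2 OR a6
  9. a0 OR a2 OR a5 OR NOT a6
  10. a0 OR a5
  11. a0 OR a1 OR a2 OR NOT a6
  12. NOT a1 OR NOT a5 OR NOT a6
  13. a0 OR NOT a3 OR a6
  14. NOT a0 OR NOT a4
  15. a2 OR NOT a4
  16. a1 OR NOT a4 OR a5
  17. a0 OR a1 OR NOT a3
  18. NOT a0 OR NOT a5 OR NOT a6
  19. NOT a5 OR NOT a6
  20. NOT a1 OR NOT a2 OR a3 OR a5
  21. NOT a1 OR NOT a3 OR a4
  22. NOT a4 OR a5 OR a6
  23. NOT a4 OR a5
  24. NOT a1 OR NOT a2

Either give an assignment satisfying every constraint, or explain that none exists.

a0: True, a1: False, a2: True, a3: False, a4: False, a5: False, a6: False

Try a0 = False:
  (a0 OR a5) forces a5 = True.
  (NOT a5 OR a6) forces a6 = True.
  clause (NOT a5 OR NOT a6) is falsified — backtrack.
So a0 = True.
  then (NOT a0 OR NOT a4) forces a4 = False.
Set a1 = False.
  then (a1 OR NOT a6) forces a6 = False.
  then (NOT a5 OR a6) forces a5 = False.
  then (a1 OR a2 OR a6) forces a2 = True.
Set a3 = False.
All clauses satisfied.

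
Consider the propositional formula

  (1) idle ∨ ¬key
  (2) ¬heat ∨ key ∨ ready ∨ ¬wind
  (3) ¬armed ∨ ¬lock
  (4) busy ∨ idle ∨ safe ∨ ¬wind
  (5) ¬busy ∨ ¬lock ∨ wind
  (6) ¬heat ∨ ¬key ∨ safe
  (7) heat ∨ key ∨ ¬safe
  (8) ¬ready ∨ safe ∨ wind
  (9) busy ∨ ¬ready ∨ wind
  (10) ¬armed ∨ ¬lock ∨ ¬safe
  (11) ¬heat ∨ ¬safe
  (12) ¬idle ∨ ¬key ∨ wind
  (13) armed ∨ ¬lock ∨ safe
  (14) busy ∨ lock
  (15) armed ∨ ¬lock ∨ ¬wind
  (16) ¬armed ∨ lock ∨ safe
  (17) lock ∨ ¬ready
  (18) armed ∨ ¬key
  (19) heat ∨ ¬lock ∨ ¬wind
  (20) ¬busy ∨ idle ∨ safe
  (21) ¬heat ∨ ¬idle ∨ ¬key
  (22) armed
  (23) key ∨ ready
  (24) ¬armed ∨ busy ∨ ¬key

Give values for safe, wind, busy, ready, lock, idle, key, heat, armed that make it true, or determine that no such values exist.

Unit clause (armed) forces armed = True.
In (¬armed ∨ ¬lock) only ¬lock is left, so lock = False.
In (busy ∨ lock) only busy is left, so busy = True.
In (¬armed ∨ lock ∨ safe) only safe is left, so safe = True.
In (lock ∨ ¬ready) only ¬ready is left, so ready = False.
In (key ∨ ready) only key is left, so key = True.
In (idle ∨ ¬key) only idle is left, so idle = True.
In (¬heat ∨ ¬safe) only ¬heat is left, so heat = False.
In (¬idle ∨ ¬key ∨ wind) only wind is left, so wind = True.
All clauses satisfied.

safe=T, wind=T, busy=T, ready=F, lock=F, idle=T, key=T, heat=F, armed=T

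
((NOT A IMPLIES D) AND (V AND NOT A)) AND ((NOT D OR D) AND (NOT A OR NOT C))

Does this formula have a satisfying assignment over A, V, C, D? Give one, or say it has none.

A = False; V = True; C = True; D = True

  (NOT A IMPLIES D) AND (V AND NOT A) = True
    NOT A IMPLIES D = True
      NOT A = True
    V AND NOT A = True
      NOT A = True
  (NOT D OR D) AND (NOT A OR NOT C) = True
    NOT D OR D = True
      NOT D = False
    NOT A OR NOT C = True
      NOT A = True
      NOT C = False
Both conjuncts True, so the formula holds.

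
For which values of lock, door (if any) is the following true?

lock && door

lock = True; door = True

Both conjuncts True, so the formula holds.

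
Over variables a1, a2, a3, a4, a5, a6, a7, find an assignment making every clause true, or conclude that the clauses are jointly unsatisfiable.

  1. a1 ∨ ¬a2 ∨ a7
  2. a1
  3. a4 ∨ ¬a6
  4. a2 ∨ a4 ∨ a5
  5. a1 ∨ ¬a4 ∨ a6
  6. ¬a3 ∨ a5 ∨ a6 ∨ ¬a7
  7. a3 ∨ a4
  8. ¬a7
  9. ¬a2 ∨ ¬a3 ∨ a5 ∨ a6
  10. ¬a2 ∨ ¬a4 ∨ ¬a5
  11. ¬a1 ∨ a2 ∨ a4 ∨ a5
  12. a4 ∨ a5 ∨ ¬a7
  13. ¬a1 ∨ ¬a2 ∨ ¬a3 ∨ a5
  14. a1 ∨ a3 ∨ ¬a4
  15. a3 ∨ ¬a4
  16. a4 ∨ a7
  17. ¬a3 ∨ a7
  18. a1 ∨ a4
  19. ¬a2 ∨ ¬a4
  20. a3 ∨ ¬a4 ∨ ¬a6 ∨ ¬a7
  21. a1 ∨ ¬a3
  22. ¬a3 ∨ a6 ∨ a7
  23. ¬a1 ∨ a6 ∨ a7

Unsatisfiable — no assignment works.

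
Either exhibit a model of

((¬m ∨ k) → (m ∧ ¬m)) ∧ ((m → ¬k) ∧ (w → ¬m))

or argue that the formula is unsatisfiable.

m: True, k: False, w: False

  (¬m ∨ k) → (m ∧ ¬m) = True
    ¬m ∨ k = False
      ¬m = False
    m ∧ ¬m = False
      ¬m = False
  (m → ¬k) ∧ (w → ¬m) = True
    m → ¬k = True
      ¬k = True
    w → ¬m = True
      ¬m = False
Both conjuncts True, so the formula holds.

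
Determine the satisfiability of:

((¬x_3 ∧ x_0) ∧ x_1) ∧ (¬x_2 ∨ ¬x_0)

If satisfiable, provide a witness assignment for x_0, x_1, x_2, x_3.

x_0 = True; x_1 = True; x_2 = False; x_3 = False

  (¬x_3 ∧ x_0) ∧ x_1 = True
    ¬x_3 ∧ x_0 = True
      ¬x_3 = True
  ¬x_2 ∨ ¬x_0 = True
    ¬x_2 = True
    ¬x_0 = False
Both conjuncts True, so the formula holds.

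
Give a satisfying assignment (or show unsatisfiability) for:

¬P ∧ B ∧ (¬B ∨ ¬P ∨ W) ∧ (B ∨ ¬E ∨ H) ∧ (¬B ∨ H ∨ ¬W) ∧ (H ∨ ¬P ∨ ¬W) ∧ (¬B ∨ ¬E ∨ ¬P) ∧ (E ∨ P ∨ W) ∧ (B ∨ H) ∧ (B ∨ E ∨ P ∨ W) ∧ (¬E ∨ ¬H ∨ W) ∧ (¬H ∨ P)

E = True; B = True; P = False; H = False; W = False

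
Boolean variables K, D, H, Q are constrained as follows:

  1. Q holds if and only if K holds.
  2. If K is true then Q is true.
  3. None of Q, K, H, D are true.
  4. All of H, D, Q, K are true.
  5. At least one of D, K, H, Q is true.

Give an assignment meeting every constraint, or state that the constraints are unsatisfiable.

Case K = True:
  Constraint (3) is violated (K=T) — contradiction.
Case K = False:
  Constraint (4) is violated (K=F) — contradiction.
Both cases fail — unsatisfiable.

Unsatisfiable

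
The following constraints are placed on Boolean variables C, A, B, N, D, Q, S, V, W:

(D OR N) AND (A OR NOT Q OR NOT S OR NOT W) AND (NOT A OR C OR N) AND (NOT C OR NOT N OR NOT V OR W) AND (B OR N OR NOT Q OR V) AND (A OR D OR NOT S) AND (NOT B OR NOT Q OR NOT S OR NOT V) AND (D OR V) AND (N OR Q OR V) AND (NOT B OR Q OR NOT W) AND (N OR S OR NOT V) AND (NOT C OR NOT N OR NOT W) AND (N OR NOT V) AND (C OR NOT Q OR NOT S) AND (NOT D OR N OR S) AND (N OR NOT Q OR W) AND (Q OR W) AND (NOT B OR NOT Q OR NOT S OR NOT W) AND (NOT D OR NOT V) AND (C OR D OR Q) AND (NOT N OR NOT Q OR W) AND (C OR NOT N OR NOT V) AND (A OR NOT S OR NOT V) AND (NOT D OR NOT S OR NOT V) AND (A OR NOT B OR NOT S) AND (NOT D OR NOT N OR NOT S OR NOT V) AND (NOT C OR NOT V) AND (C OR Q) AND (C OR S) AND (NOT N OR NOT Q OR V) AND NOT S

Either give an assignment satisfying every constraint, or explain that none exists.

No satisfying assignment exists.

Case S = True:
  Clause (NOT S) is falsified — contradiction.
Case S = False:
  (C OR S) forces C = True.
  (NOT C OR NOT V) forces V = False.
  (D OR V) forces D = True.
  (NOT D OR N OR S) forces N = True.
  (NOT C OR NOT N OR NOT W) forces W = False.
  (Q OR W) forces Q = True.
  Clause (NOT N OR NOT Q OR W) is falsified — contradiction.
Both cases fail, so the formula is unsatisfiable.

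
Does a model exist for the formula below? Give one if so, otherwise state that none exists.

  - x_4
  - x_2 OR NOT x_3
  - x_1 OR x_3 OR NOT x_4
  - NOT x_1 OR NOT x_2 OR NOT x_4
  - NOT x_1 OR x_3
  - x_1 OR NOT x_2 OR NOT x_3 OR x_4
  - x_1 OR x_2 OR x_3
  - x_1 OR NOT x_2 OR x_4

Unit clause (x_4) forces x_4 = True.
Try x_1 = True:
  (NOT x_1 OR NOT x_2 OR NOT x_4) forces x_2 = False.
  (x_2 OR NOT x_3) forces x_3 = False.
  clause (NOT x_1 OR x_3) is falsified — backtrack.
So x_1 = False.
  then (x_1 OR x_3 OR NOT x_4) forces x_3 = True.
  then (x_2 OR NOT x_3) forces x_2 = True.
Check each clause:
  (x_4): x_4 holds.
  (x_2 OR NOT x_3): x_2 holds.
  (x_1 OR x_3 OR NOT x_4): x_3 holds.
  (NOT x_1 OR NOT x_2 OR NOT x_4): NOT x_1 holds.
  (NOT x_1 OR x_3): NOT x_1 holds.
  (x_1 OR NOT x_2 OR NOT x_3 OR x_4): x_4 holds.
  (x_1 OR x_2 OR x_3): x_2 holds.
  (x_1 OR NOT x_2 OR x_4): x_4 holds.
All clauses satisfied.

x_1 = False, x_2 = True, x_3 = True, x_4 = True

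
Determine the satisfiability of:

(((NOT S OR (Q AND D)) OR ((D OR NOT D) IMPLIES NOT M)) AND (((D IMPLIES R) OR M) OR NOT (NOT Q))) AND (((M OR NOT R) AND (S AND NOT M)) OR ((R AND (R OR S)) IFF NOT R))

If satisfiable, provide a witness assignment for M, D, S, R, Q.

M=F, D=F, S=T, R=F, Q=F

  ((NOT S OR (Q AND D)) OR ((D OR NOT D) IMPLIES NOT M)) AND (((D IMPLIES R) OR M) OR NOT (NOT Q)) = True
    (NOT S OR (Q AND D)) OR ((D OR NOT D) IMPLIES NOT M) = True
      NOT S OR (Q AND D) = False
        NOT S = False
        Q AND D = False
      (D OR NOT D) IMPLIES NOT M = True
        D OR NOT D = True
          NOT D = True
        NOT M = True
    ((D IMPLIES R) OR M) OR NOT (NOT Q) = True
      (D IMPLIES R) OR M = True
        D IMPLIES R = True
      NOT (NOT Q) = False
        NOT Q = True
  ((M OR NOT R) AND (S AND NOT M)) OR ((R AND (R OR S)) IFF NOT R) = True
    (M OR NOT R) AND (S AND NOT M) = True
      M OR NOT R = True
        NOT R = True
      S AND NOT M = True
        NOT M = True
    (R AND (R OR S)) IFF NOT R = False
      R AND (R OR S) = False
        R OR S = True
      NOT R = True
Both conjuncts True, so the formula holds.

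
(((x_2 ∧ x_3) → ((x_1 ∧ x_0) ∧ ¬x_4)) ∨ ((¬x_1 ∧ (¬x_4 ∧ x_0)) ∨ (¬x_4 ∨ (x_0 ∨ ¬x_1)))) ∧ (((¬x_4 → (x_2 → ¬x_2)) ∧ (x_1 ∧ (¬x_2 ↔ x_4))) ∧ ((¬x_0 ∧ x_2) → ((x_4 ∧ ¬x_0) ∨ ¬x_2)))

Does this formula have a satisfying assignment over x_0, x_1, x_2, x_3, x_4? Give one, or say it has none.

x_0 = True; x_1 = True; x_2 = False; x_3 = False; x_4 = True

  ((x_2 ∧ x_3) → ((x_1 ∧ x_0) ∧ ¬x_4)) ∨ ((¬x_1 ∧ (¬x_4 ∧ x_0)) ∨ (¬x_4 ∨ (x_0 ∨ ¬x_1))) = True
    (x_2 ∧ x_3) → ((x_1 ∧ x_0) ∧ ¬x_4) = True
      x_2 ∧ x_3 = False
      (x_1 ∧ x_0) ∧ ¬x_4 = False
        x_1 ∧ x_0 = True
        ¬x_4 = False
    (¬x_1 ∧ (¬x_4 ∧ x_0)) ∨ (¬x_4 ∨ (x_0 ∨ ¬x_1)) = True
      ¬x_1 ∧ (¬x_4 ∧ x_0) = False
        ¬x_1 = False
        ¬x_4 ∧ x_0 = False
          ¬x_4 = False
      ¬x_4 ∨ (x_0 ∨ ¬x_1) = True
        ¬x_4 = False
        x_0 ∨ ¬x_1 = True
          ¬x_1 = False
  ((¬x_4 → (x_2 → ¬x_2)) ∧ (x_1 ∧ (¬x_2 ↔ x_4))) ∧ ((¬x_0 ∧ x_2) → ((x_4 ∧ ¬x_0) ∨ ¬x_2)) = True
    (¬x_4 → (x_2 → ¬x_2)) ∧ (x_1 ∧ (¬x_2 ↔ x_4)) = True
      ¬x_4 → (x_2 → ¬x_2) = True
        ¬x_4 = False
        x_2 → ¬x_2 = True
          ¬x_2 = True
      x_1 ∧ (¬x_2 ↔ x_4) = True
        ¬x_2 ↔ x_4 = True
          ¬x_2 = True
    (¬x_0 ∧ x_2) → ((x_4 ∧ ¬x_0) ∨ ¬x_2) = True
      ¬x_0 ∧ x_2 = False
        ¬x_0 = False
      (x_4 ∧ ¬x_0) ∨ ¬x_2 = True
        x_4 ∧ ¬x_0 = False
          ¬x_0 = False
        ¬x_2 = True
Both conjuncts True, so the formula holds.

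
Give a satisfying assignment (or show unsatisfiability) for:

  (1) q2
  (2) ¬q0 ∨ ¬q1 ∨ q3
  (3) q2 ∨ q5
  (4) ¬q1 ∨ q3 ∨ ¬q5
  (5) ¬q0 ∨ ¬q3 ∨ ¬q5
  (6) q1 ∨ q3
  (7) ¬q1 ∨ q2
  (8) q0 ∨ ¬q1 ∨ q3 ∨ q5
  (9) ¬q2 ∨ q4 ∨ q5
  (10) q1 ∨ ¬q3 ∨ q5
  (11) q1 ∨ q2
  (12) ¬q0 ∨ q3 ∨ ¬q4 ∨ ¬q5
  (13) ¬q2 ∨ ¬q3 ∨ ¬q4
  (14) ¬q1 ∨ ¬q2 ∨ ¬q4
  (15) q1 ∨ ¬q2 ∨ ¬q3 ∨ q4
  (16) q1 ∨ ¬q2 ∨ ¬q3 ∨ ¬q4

q0: False, q1: True, q2: True, q3: True, q4: False, q5: True

Unit clause (q2) forces q2 = True.
Set q0 = False.
Set q1 = True.
  then (¬q1 ∨ ¬q2 ∨ ¬q4) forces q4 = False.
  then (¬q2 ∨ q4 ∨ q5) forces q5 = True.
  then (¬q1 ∨ q3 ∨ ¬q5) forces q3 = True.
All clauses satisfied.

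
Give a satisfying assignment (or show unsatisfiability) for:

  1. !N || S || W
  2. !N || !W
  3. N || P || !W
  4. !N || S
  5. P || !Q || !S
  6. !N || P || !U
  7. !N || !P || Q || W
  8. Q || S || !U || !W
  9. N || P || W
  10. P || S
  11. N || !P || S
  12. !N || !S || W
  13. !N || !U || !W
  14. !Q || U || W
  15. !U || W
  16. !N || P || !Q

P=T; S=T; N=F; U=F; W=T; Q=F

Set P = True.
Try S = False:
  (!N || S) forces N = False.
  clause (N || !P || S) is falsified — backtrack.
So S = True.
Set N = False.
Set U = False.
Set W = True.
Set Q = False.
All clauses satisfied.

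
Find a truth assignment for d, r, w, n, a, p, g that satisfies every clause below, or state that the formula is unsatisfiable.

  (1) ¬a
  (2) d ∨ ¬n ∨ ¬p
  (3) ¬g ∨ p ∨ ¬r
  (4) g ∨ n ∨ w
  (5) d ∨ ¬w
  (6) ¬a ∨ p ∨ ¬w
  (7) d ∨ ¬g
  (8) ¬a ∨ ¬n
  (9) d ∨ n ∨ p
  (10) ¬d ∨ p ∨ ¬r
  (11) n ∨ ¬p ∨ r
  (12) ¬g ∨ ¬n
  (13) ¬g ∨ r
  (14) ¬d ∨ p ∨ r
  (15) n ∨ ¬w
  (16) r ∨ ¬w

Unit clause (¬a) forces a = False.
Set d = False.
  then (d ∨ ¬w) forces w = False.
  then (d ∨ ¬g) forces g = False.
  then (g ∨ n ∨ w) forces n = True.
  then (d ∨ ¬n ∨ ¬p) forces p = False.
Set r = True.
All clauses satisfied.

d: False, r: True, w: False, n: True, a: False, p: False, g: False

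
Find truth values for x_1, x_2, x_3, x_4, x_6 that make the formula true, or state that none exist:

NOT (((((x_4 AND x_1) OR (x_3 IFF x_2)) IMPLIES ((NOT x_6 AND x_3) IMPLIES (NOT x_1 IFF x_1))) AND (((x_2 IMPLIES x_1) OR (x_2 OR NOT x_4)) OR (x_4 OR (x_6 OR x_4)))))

x_1 = True; x_2 = False; x_3 = True; x_4 = True; x_6 = False

  NOT (((((x_4 AND x_1) OR (x_3 IFF x_2)) IMPLIES ((NOT x_6 AND x_3) IMPLIES (NOT x_1 IFF x_1))) AND (((x_2 IMPLIES x_1) OR (x_2 OR NOT x_4)) OR (x_4 OR (x_6 OR x_4))))) = True
    (((x_4 AND x_1) OR (x_3 IFF x_2)) IMPLIES ((NOT x_6 AND x_3) IMPLIES (NOT x_1 IFF x_1))) AND (((x_2 IMPLIES x_1) OR (x_2 OR NOT x_4)) OR (x_4 OR (x_6 OR x_4))) = False
      ((x_4 AND x_1) OR (x_3 IFF x_2)) IMPLIES ((NOT x_6 AND x_3) IMPLIES (NOT x_1 IFF x_1)) = False
        (x_4 AND x_1) OR (x_3 IFF x_2) = True
          x_4 AND x_1 = True
          x_3 IFF x_2 = False
        (NOT x_6 AND x_3) IMPLIES (NOT x_1 IFF x_1) = False
          NOT x_6 AND x_3 = True
            NOT x_6 = True
          NOT x_1 IFF x_1 = False
            NOT x_1 = False
      ((x_2 IMPLIES x_1) OR (x_2 OR NOT x_4)) OR (x_4 OR (x_6 OR x_4)) = True
        (x_2 IMPLIES x_1) OR (x_2 OR NOT x_4) = True
          x_2 IMPLIES x_1 = True
          x_2 OR NOT x_4 = False
            NOT x_4 = False
        x_4 OR (x_6 OR x_4) = True
          x_6 OR x_4 = True
The formula evaluates to True.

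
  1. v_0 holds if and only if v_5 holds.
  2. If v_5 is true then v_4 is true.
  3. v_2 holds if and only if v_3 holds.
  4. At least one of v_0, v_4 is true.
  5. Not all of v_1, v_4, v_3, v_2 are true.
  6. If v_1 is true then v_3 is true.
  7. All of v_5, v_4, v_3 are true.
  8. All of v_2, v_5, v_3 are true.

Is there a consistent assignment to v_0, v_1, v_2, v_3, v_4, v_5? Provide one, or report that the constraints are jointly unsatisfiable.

v_0=T, v_1=F, v_2=T, v_3=T, v_4=T, v_5=T

  (1) v_0=T, v_5=T — same ✓
  (2) v_5=T ⇒ v_4: T ✓
  (3) v_2=T, v_3=T — same ✓
  (4) {v_0, v_4}: 2 true — at least one ✓
  (5) {v_1, v_4, v_3, v_2}: 3/4 true — not all ✓
  (6) v_1=F ⇒ v_3: vacuous ✓
  (7) {v_5, v_4, v_3}: all 3 true ✓
  (8) {v_2, v_5, v_3}: all 3 true ✓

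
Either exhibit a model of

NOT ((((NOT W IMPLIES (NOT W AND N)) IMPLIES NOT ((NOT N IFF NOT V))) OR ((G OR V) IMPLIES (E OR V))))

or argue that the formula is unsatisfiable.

G = True; N = False; E = False; W = True; V = False

  NOT ((((NOT W IMPLIES (NOT W AND N)) IMPLIES NOT ((NOT N IFF NOT V))) OR ((G OR V) IMPLIES (E OR V)))) = True
    ((NOT W IMPLIES (NOT W AND N)) IMPLIES NOT ((NOT N IFF NOT V))) OR ((G OR V) IMPLIES (E OR V)) = False
      (NOT W IMPLIES (NOT W AND N)) IMPLIES NOT ((NOT N IFF NOT V)) = False
        NOT W IMPLIES (NOT W AND N) = True
          NOT W = False
          NOT W AND N = False
            NOT W = False
        NOT ((NOT N IFF NOT V)) = False
          NOT N IFF NOT V = True
            NOT N = True
            NOT V = True
      (G OR V) IMPLIES (E OR V) = False
        G OR V = True
        E OR V = False
The formula evaluates to True.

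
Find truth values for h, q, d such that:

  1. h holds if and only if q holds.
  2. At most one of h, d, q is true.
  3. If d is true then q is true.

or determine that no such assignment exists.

h = False, q = False, d = False

  (1) h=F, q=F — same ✓
  (2) {h, d, q}: 0 true — at most one ✓
  (3) d=F ⇒ q: vacuous ✓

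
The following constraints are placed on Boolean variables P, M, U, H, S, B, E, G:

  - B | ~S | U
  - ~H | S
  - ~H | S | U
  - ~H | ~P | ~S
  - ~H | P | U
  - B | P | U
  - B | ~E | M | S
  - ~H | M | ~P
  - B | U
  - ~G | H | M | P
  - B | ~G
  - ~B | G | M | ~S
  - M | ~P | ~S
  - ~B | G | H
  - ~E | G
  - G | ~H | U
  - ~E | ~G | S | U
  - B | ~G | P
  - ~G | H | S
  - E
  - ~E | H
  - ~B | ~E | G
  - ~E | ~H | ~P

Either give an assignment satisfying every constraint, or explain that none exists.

Unit clause (E) forces E = True.
In (~E | H) only H is left, so H = True.
In (~E | ~H | ~P) only ~P is left, so P = False.
In (~H | S) only S is left, so S = True.
In (~H | P | U) only U is left, so U = True.
In (~E | G) only G is left, so G = True.
In (B | ~G | P) only B is left, so B = True.
Set M = False.
All clauses satisfied.

P: False; M: False; U: True; H: True; S: True; B: True; E: True; G: True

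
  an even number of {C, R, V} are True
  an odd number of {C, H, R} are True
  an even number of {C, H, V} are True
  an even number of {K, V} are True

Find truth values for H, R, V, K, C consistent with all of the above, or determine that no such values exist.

H=T, R=T, V=F, K=F, C=T

{C, R, V}: 2 true → even ✓
{C, H, R}: 3 true → odd ✓
{C, H, V}: 2 true → even ✓
{K, V}: 0 true → even ✓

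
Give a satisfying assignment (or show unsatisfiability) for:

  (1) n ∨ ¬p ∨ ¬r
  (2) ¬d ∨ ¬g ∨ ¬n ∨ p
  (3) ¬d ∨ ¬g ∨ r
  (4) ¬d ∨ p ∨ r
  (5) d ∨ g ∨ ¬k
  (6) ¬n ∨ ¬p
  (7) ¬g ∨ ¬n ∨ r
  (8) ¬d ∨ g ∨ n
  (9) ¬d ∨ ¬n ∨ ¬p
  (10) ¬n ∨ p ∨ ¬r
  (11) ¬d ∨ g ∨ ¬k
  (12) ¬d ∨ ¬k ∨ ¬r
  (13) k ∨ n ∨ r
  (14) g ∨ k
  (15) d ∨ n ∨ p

r = False, k = True, g = True, p = True, d = False, n = False

Set r = False.
Set k = True.
Try g = False:
  (d ∨ g ∨ ¬k) forces d = True.
  clause (¬d ∨ g ∨ ¬k) is falsified — backtrack.
So g = True.
  then (¬d ∨ ¬g ∨ r) forces d = False.
  then (¬g ∨ ¬n ∨ r) forces n = False.
  then (d ∨ n ∨ p) forces p = True.
All clauses satisfied.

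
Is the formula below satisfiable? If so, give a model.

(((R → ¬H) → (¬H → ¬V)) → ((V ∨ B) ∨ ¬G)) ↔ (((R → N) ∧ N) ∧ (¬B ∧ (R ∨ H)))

H: True; V: False; N: True; B: False; G: False; R: False

  (((R → ¬H) → (¬H → ¬V)) → ((V ∨ B) ∨ ¬G)) ↔ (((R → N) ∧ N) ∧ (¬B ∧ (R ∨ H))) = True
    ((R → ¬H) → (¬H → ¬V)) → ((V ∨ B) ∨ ¬G) = True
      (R → ¬H) → (¬H → ¬V) = True
        R → ¬H = True
          ¬H = False
        ¬H → ¬V = True
          ¬H = False
          ¬V = True
      (V ∨ B) ∨ ¬G = True
        V ∨ B = False
        ¬G = True
    ((R → N) ∧ N) ∧ (¬B ∧ (R ∨ H)) = True
      (R → N) ∧ N = True
        R → N = True
      ¬B ∧ (R ∨ H) = True
        ¬B = True
        R ∨ H = True
The formula evaluates to True.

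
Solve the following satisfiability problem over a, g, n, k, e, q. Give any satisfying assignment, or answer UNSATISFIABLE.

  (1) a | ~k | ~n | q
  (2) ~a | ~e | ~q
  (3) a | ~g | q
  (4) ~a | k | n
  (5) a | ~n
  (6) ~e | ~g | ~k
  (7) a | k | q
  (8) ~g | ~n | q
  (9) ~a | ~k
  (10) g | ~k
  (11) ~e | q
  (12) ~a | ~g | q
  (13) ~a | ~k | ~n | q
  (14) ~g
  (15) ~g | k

Unit clause (~g) forces g = False.
In (g | ~k) only ~k is left, so k = False.
Set a = False.
  then (a | ~n) forces n = False.
  then (a | k | q) forces q = True.
Set e = False.
All clauses satisfied.

a=F, g=F, n=F, k=F, e=F, q=T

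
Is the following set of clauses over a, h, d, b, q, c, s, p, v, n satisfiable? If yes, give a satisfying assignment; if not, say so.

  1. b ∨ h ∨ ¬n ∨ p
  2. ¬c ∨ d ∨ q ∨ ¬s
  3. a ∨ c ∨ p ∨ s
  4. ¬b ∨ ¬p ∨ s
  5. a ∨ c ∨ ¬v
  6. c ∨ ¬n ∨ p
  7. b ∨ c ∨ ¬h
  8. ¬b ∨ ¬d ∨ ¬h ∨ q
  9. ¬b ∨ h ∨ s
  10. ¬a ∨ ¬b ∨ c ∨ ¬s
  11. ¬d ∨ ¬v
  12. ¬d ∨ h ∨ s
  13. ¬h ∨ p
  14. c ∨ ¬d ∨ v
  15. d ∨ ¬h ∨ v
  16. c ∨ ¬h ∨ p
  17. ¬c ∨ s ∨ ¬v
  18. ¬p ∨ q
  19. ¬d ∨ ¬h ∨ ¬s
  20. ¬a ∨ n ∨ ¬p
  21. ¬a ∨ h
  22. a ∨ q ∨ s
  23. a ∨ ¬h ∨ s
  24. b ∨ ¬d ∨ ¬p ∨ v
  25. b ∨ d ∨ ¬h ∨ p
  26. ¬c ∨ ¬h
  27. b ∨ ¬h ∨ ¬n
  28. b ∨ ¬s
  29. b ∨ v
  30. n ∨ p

Set a = False.
Set h = False.
Set d = True.
  then (¬d ∨ ¬v) forces v = False.
  then (¬d ∨ h ∨ s) forces s = True.
  then (c ∨ ¬d ∨ v) forces c = True.
  then (b ∨ ¬s) forces b = True.
Set q = True.
Set p = False.
  then (n ∨ p) forces n = True.
All clauses satisfied.

a: False, h: False, d: True, b: True, q: True, c: True, s: True, p: False, v: False, n: True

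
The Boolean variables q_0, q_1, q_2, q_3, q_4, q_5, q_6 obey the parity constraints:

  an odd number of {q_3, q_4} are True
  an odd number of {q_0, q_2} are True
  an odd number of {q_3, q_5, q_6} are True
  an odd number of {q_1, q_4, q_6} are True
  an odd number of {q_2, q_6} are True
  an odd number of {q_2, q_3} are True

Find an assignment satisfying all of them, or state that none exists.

q_0 = False, q_1 = False, q_2 = True, q_3 = False, q_4 = True, q_5 = True, q_6 = False

{q_3, q_4}: 1 true → odd ✓
{q_0, q_2}: 1 true → odd ✓
{q_3, q_5, q_6}: 1 true → odd ✓
{q_1, q_4, q_6}: 1 true → odd ✓
{q_2, q_6}: 1 true → odd ✓
{q_2, q_3}: 1 true → odd ✓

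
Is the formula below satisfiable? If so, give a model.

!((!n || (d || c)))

c = False, d = False, n = True

  !((!n || (d || c))) = True
    !n || (d || c) = False
      !n = False
      d || c = False
The formula evaluates to True.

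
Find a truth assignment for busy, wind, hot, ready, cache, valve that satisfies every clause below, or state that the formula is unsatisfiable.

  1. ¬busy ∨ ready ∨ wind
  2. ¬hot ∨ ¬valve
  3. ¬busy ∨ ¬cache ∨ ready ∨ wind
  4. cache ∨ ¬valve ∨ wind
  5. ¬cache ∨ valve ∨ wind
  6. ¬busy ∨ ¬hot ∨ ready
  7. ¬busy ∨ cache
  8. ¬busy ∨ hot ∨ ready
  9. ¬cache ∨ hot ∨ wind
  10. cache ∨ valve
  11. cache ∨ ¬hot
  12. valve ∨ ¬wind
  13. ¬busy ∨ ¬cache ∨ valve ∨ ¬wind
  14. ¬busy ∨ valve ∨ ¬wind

busy = True; wind = True; hot = False; ready = True; cache = True; valve = True

Set busy = True.
  then (¬busy ∨ cache) forces cache = True.
Try wind = False:
  (¬busy ∨ ready ∨ wind) forces ready = True.
  (¬cache ∨ valve ∨ wind) forces valve = True.
  (¬hot ∨ ¬valve) forces hot = False.
  clause (¬cache ∨ hot ∨ wind) is falsified — backtrack.
So wind = True.
  then (valve ∨ ¬wind) forces valve = True.
  then (¬hot ∨ ¬valve) forces hot = False.
  then (¬busy ∨ hot ∨ ready) forces ready = True.
All clauses satisfied.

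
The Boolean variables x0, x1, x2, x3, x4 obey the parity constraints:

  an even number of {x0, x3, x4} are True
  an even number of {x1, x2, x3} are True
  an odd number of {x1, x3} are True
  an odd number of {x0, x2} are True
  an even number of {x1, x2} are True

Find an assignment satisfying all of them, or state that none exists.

x0 = False; x1 = True; x2 = True; x3 = False; x4 = False

{x0, x3, x4}: 0 true → even ✓
{x1, x2, x3}: 2 true → even ✓
{x1, x3}: 1 true → odd ✓
{x0, x2}: 1 true → odd ✓
{x1, x2}: 2 true → even ✓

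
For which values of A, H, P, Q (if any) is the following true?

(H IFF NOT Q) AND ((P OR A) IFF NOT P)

A: True, H: True, P: False, Q: False

  H IFF NOT Q = True
    NOT Q = True
  (P OR A) IFF NOT P = True
    P OR A = True
    NOT P = True
Both conjuncts True, so the formula holds.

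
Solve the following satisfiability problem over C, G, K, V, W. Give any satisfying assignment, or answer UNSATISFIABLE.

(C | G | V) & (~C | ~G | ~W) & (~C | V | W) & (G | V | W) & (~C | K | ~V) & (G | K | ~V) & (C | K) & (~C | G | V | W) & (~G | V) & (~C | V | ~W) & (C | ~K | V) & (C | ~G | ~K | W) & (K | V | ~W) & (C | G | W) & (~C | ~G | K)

Set C = True.
Set G = False.
Try K = False:
  (~C | K | ~V) forces V = False.
  (~C | V | W) forces W = True.
  clause (~C | V | ~W) is falsified — backtrack.
So K = True.
Set V = True.
Set W = False.
All clauses satisfied.

C=T; G=F; K=T; V=T; W=F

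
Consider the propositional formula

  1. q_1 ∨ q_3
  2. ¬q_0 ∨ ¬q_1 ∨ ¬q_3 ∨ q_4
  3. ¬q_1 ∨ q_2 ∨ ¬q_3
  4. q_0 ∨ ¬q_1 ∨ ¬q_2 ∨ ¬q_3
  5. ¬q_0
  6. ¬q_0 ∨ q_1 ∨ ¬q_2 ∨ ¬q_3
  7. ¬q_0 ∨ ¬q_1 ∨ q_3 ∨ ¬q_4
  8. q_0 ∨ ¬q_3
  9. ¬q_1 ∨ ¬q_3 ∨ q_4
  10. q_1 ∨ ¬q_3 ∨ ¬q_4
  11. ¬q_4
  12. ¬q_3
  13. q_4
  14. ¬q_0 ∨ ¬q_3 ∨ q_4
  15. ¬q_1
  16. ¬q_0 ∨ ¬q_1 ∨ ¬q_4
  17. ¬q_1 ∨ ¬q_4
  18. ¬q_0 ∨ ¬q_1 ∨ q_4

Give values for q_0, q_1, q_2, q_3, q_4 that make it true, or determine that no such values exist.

Case q_4 = True:
  Clause (¬q_4) is falsified — contradiction.
Case q_4 = False:
  Clause (q_4) is falsified — contradiction.
Both cases fail, so the formula is unsatisfiable.

The formula is unsatisfiable.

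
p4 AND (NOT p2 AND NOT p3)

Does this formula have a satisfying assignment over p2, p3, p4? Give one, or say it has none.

p2 = False; p3 = False; p4 = True

  NOT p2 AND NOT p3 = True
    NOT p2 = True
    NOT p3 = True
Both conjuncts True, so the formula holds.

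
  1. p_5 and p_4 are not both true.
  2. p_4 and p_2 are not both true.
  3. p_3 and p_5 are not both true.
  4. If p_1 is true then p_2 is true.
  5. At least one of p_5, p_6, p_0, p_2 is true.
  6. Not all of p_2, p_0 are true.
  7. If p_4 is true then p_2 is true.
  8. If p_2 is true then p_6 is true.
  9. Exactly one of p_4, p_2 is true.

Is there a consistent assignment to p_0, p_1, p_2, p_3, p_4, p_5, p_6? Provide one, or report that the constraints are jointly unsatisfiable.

p_0: False; p_1: True; p_2: True; p_3: False; p_4: False; p_5: False; p_6: True

  (1) p_5=F, p_4=F — not both ✓
  (2) p_4=F, p_2=T — not both ✓
  (3) p_3=F, p_5=F — not both ✓
  (4) p_1=T ⇒ p_2: T ✓
  (5) {p_5, p_6, p_0, p_2}: 2 true — at least one ✓
  (6) {p_2, p_0}: 1/2 true — not all ✓
  (7) p_4=F ⇒ p_2: vacuous ✓
  (8) p_2=T ⇒ p_6: T ✓
  (9) {p_4, p_2}: 1 true — exactly one ✓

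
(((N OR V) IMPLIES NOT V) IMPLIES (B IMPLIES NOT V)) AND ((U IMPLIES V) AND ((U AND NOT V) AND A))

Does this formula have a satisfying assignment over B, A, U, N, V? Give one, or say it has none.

Case V = True: the conjunct NOT V is False.
Case V = False: the formula simplifies to NOT U AND (U AND A).
  U = True: the conjunct NOT U is False.
  U = False: the conjunct U is False.
Both cases fail — unsatisfiable.

The formula is unsatisfiable.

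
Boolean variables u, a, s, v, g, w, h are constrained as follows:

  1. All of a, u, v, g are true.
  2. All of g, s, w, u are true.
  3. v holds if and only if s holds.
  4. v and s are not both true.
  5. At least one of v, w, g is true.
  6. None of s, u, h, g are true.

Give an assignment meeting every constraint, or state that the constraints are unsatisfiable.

Case u = True:
  Constraint (6) is violated (u=T) — contradiction.
Case u = False:
  Constraint (1) is violated (u=F) — contradiction.
Both cases fail — unsatisfiable.

No satisfying assignment exists.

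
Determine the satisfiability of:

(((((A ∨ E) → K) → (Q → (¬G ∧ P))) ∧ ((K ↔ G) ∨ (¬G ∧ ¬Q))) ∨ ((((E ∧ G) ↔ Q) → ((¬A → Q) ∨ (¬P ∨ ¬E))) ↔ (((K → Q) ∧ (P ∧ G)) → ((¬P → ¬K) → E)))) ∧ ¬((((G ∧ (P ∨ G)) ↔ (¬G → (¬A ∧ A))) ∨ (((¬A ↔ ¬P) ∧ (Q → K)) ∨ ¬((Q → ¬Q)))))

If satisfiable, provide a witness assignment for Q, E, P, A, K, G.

Unsatisfiable — no assignment works.

The conjunct ¬((((G ∧ (P ∨ G)) ↔ (¬G → (¬A ∧ A))) ∨ (((¬A ↔ ¬P) ∧ (Q → K)) ∨ ¬((Q → ¬Q))))) is unsatisfiable on its own:
  Q = True: this becomes ¬((((G ∧ (P ∨ G)) ↔ (¬G → (¬A ∧ A))) ∨ True)) = False.
  Q = False: simplifies to ¬((((G ∧ (P ∨ G)) ↔ (¬G → (¬A ∧ A))) ∨ (¬A ↔ ¬P))).
    G = True: this becomes ¬((True ∨ (¬A ↔ ¬P))) = False.
    G = False: simplifies to ¬((¬((¬A ∧ A)) ∨ (¬A ↔ ¬P))).
      A = True: this becomes ¬((True ∨ P)) = False.
      A = False: this becomes ¬((True ∨ ¬P)) = False.
So the whole conjunction is unsatisfiable.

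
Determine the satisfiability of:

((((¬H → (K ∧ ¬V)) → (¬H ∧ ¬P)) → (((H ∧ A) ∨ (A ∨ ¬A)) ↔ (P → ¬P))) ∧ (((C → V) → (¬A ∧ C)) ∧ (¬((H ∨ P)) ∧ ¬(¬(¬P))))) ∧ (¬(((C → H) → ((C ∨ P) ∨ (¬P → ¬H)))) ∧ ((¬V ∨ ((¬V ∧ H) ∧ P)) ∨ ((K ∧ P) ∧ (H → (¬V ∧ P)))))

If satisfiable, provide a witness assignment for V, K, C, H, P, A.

The formula is unsatisfiable.

Case C = True: the conjunct ¬(((C → H) → ((C ∨ P) ∨ (¬P → ¬H)))) becomes ¬((H → True)) = False.
Case C = False: the conjunct (C → V) → (¬A ∧ C) becomes (False → V) → (¬A ∧ False) = False.
Both cases fail — unsatisfiable.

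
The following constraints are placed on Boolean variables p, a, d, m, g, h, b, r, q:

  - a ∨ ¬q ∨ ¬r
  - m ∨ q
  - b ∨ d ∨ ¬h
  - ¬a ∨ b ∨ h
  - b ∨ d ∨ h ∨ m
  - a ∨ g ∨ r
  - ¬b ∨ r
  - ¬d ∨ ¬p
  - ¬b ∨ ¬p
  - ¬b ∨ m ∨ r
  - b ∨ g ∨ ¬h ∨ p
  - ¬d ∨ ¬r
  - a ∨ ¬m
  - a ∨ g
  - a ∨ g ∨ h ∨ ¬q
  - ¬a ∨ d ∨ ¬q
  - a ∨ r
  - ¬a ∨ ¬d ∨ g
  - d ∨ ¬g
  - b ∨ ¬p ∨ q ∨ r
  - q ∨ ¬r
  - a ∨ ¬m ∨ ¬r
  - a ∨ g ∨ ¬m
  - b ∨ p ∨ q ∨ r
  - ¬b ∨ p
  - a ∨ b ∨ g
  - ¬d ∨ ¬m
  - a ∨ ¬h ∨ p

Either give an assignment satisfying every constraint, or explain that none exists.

Set p = False.
  then (¬b ∨ p) forces b = False.
Try a = False:
  (a ∨ ¬m) forces m = False.
  (m ∨ q) forces q = True.
  (a ∨ ¬q ∨ ¬r) forces r = False.
  clause (a ∨ r) is falsified — backtrack.
So a = True.
  then (¬a ∨ b ∨ h) forces h = True.
  then (b ∨ g ∨ ¬h ∨ p) forces g = True.
  then (d ∨ ¬g) forces d = True.
  then (¬d ∨ ¬m) forces m = False.
  then (m ∨ q) forces q = True.
  then (¬d ∨ ¬r) forces r = False.
All clauses satisfied.

p: False; a: True; d: True; m: False; g: True; h: True; b: False; r: False; q: True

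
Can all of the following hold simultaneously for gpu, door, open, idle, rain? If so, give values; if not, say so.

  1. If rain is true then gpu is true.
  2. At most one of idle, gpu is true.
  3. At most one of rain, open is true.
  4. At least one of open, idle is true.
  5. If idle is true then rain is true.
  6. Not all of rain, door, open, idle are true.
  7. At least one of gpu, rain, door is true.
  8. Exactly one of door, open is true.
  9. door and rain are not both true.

gpu=T, door=F, open=T, idle=F, rain=F

  (1) rain=F ⇒ gpu: vacuous ✓
  (2) {idle, gpu}: 1 true — at most one ✓
  (3) {rain, open}: 1 true — at most one ✓
  (4) {open, idle}: 1 true — at least one ✓
  (5) idle=F ⇒ rain: vacuous ✓
  (6) {rain, door, open, idle}: 1/4 true — not all ✓
  (7) {gpu, rain, door}: 1 true — at least one ✓
  (8) {door, open}: 1 true — exactly one ✓
  (9) door=F, rain=F — not both ✓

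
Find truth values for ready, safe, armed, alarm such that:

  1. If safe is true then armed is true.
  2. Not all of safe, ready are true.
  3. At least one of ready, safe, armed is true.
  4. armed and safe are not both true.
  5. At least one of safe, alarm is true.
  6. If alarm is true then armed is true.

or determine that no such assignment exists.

ready = False, safe = False, armed = True, alarm = True

  (1) safe=F ⇒ armed: vacuous ✓
  (2) {safe, ready}: 0/2 true — not all ✓
  (3) {ready, safe, armed}: 1 true — at least one ✓
  (4) armed=T, safe=F — not both ✓
  (5) {safe, alarm}: 1 true — at least one ✓
  (6) alarm=T ⇒ armed: T ✓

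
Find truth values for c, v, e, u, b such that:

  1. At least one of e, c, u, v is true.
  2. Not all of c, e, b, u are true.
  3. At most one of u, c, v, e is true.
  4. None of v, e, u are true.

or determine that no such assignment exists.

c = True; v = False; e = False; u = False; b = True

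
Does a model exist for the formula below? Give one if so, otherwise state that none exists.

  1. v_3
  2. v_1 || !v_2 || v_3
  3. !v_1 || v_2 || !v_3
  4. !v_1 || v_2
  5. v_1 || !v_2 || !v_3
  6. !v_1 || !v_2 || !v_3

v_1: False, v_2: False, v_3: True

Unit clause (v_3) forces v_3 = True.
Try v_1 = True:
  (!v_1 || v_2 || !v_3) forces v_2 = True.
  clause (!v_1 || !v_2 || !v_3) is falsified — backtrack.
So v_1 = False.
  then (v_1 || !v_2 || !v_3) forces v_2 = False.
Check each clause:
  (v_3): v_3 holds.
  (v_1 || !v_2 || v_3): !v_2 holds.
  (!v_1 || v_2 || !v_3): !v_1 holds.
  (!v_1 || v_2): !v_1 holds.
  (v_1 || !v_2 || !v_3): !v_2 holds.
  (!v_1 || !v_2 || !v_3): !v_1 holds.
All clauses satisfied.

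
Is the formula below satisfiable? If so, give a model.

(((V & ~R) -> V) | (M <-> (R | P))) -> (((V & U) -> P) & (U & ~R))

V = False, U = True, R = False, M = True, P = True

  (((V & ~R) -> V) | (M <-> (R | P))) -> (((V & U) -> P) & (U & ~R)) = True
    ((V & ~R) -> V) | (M <-> (R | P)) = True
      (V & ~R) -> V = True
        V & ~R = False
          ~R = True
      M <-> (R | P) = True
        R | P = True
    ((V & U) -> P) & (U & ~R) = True
      (V & U) -> P = True
        V & U = False
      U & ~R = True
        ~R = True
The formula evaluates to True.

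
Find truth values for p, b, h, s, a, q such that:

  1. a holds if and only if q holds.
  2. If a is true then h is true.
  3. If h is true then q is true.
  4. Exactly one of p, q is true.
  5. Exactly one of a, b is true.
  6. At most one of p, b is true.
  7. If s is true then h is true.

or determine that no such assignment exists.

p = False, b = False, h = True, s = True, a = True, q = True

  (1) a=T, q=T — same ✓
  (2) a=T ⇒ h: T ✓
  (3) h=T ⇒ q: T ✓
  (4) {p, q}: 1 true — exactly one ✓
  (5) {a, b}: 1 true — exactly one ✓
  (6) {p, b}: 0 true — at most one ✓
  (7) s=T ⇒ h: T ✓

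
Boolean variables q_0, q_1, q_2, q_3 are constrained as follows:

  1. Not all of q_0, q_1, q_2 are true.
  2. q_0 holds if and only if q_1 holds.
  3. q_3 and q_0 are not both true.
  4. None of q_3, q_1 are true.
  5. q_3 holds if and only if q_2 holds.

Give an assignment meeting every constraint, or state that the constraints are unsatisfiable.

q_0: False; q_1: False; q_2: False; q_3: False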